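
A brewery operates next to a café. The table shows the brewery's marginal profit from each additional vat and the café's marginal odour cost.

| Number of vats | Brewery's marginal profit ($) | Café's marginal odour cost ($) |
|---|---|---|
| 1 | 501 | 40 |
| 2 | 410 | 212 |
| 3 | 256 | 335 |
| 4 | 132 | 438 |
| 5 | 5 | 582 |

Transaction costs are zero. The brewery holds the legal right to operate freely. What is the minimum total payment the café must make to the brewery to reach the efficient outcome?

Left alone the brewery would choose level 5 (marginal profit stays positive).
Efficient level: k* = 2 (marginal profit ≥ marginal odour cost through 2).
The café must at least cover the brewery's forgone profit from cutting 5→2: 256 + 132 + 5 = 393.

$393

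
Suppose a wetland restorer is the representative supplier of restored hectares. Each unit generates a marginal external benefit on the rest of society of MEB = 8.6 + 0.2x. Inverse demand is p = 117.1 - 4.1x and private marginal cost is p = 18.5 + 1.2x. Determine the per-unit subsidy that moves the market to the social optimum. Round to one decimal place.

Social marginal cost = private MC − MEB = 9.9 + x.
Set SMC = demand: 9.9 + x = 117.1 - 4.1x → x* = 21.0196.
The Pigouvian subsidy equals MEB at x*: 8.6 + 0.2×21.0196 = 12.8039.

subsidy = 12.8 per unit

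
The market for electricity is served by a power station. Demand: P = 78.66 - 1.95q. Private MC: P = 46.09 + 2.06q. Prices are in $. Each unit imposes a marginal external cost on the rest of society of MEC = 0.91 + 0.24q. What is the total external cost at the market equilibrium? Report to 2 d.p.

Market equilibrium (private): 46.09 + 2.06q = 78.66 - 1.95q → q_m = 8.1222.
Total external cost = ∫₀^{q_m} (0.91 + 0.24q) dq = 0.91×8.1222 + ½×0.24×8.1222² = 15.3076.

$15.31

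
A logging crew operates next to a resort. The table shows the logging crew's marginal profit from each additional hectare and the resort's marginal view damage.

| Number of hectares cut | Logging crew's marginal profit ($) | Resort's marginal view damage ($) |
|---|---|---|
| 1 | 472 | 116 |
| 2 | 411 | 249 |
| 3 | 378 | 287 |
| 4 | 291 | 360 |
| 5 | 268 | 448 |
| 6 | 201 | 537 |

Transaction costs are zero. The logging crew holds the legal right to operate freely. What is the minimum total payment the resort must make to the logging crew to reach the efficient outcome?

Left alone the logging crew would choose level 6 (marginal profit stays positive).
Efficient level: k* = 3 (marginal profit ≥ marginal view damage through 3).
The resort must at least cover the logging crew's forgone profit from cutting 6→3: 291 + 268 + 201 = 760.

$760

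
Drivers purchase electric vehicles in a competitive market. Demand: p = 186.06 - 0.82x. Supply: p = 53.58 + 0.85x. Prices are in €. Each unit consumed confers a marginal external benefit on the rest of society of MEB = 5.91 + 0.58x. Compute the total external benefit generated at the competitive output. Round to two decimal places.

€2293.85

Market equilibrium (private): 53.58 + 0.85x = 186.06 - 0.82x → x_m = 79.3293.
Total external benefit = ∫₀^{x_m} (5.91 + 0.58x) dx = 5.91×79.3293 + ½×0.58×79.3293² = 2293.8461.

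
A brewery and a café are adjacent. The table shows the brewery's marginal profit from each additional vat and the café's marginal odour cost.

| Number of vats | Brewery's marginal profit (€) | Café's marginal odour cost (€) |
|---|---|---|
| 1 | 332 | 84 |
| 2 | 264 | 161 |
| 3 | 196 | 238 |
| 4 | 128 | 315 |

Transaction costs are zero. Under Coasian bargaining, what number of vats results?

2

Bargaining reaches the level where marginal profit last exceeds marginal odour cost.
That holds through level 2 (264 ≥ 161) but not at 3 (196 < 238).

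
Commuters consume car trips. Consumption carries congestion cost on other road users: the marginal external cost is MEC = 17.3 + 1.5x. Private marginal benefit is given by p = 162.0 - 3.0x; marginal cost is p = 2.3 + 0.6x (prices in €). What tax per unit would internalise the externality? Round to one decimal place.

tax = €59.2 per unit

Social marginal benefit = demand − MEC = 144.7 - 4.5x.
Set SMB = MC: 144.7 - 4.5x = 2.3 + 0.6x → x* = 27.9216.
The Pigouvian tax equals MEC at x*: 17.3 + 1.5×27.9216 = 59.1824.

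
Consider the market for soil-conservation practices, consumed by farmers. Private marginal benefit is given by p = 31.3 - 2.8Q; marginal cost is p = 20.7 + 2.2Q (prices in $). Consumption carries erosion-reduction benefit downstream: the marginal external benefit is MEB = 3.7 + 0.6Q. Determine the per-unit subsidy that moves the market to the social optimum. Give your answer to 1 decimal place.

subsidy = $5.7 per unit

Social marginal benefit = demand + MEB = 35.0 - 2.2Q.
Set SMB = MC: 35.0 - 2.2Q = 20.7 + 2.2Q → Q* = 3.2500.
The Pigouvian subsidy equals MEB at Q*: 3.7 + 0.6×3.2500 = 5.6500.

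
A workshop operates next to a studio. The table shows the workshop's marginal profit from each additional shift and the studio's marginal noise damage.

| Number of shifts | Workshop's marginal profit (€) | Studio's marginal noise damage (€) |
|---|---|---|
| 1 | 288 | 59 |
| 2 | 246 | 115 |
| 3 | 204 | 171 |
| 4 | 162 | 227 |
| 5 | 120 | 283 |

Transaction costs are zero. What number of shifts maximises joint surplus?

Bargaining reaches the level where marginal profit last exceeds marginal noise damage.
That holds through level 3 (204 ≥ 171) but not at 4 (162 < 227).

3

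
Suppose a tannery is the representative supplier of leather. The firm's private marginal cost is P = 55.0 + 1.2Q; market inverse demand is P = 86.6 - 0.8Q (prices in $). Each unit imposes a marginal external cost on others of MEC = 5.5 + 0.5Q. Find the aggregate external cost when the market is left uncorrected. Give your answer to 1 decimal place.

$149.3

Market equilibrium (private): 55.0 + 1.2Q = 86.6 - 0.8Q → Q_m = 15.8000.
Total external cost = ∫₀^{Q_m} (5.5 + 0.5Q) dQ = 5.5×15.8000 + ½×0.5×15.8000² = 149.3100.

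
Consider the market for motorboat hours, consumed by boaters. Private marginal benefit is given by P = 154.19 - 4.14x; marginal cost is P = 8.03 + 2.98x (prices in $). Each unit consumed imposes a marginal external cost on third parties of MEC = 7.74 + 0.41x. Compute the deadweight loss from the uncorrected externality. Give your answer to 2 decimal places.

DWL = $17.33

Market equilibrium (private): 8.03 + 2.98x = 154.19 - 4.14x → x_m = 20.5281.
Social marginal benefit = demand − MEC = 146.45 - 4.55x.
Set SMB = MC: 146.45 - 4.55x = 8.03 + 2.98x → x* = 18.3825.
Between x* and x_m the wedge MC − SMB runs linearly from 0 to MEC(x_m), so the loss is a triangle.
DWL = ½ × 2.1456 × 16.1565 = 17.3327.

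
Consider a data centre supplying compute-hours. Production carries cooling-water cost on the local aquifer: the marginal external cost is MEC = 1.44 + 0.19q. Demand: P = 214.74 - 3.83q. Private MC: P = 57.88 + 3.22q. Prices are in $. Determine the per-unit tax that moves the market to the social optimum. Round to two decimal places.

Social marginal cost = private MC + MEC = 59.32 + 3.41q.
Set SMC = demand: 59.32 + 3.41q = 214.74 - 3.83q → q* = 21.4669.
The Pigouvian tax equals MEC at q*: 1.44 + 0.19×21.4669 = 5.5187.

tax = $5.52 per unit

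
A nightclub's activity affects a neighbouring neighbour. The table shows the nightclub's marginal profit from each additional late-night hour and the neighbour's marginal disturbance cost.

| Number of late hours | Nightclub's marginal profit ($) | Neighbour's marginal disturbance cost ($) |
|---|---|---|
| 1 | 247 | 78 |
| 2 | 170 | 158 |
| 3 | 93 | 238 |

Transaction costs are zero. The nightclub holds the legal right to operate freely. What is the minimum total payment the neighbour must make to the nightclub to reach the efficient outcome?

$93

Left alone the nightclub would choose level 3 (marginal profit stays positive).
Efficient level: k* = 2 (marginal profit ≥ marginal disturbance cost through 2).
The neighbour must at least cover the nightclub's forgone profit from cutting 3→2: 93 = 93.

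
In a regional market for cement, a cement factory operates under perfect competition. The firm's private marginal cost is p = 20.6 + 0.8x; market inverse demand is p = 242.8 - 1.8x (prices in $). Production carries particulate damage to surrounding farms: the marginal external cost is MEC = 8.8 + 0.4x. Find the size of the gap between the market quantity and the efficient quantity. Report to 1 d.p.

14.3 units

Market equilibrium (private): 20.6 + 0.8x = 242.8 - 1.8x → x_m = 85.4615.
Social marginal cost = private MC + MEC = 29.4 + 1.2x.
Set SMC = demand: 29.4 + 1.2x = 242.8 - 1.8x → x* = 71.1333.
Gap = |85.4615 − 71.1333| = 14.3282.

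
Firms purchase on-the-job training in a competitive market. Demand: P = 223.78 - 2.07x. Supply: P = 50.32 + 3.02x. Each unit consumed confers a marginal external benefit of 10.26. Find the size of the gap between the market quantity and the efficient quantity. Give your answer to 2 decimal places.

2.02 units

Market equilibrium (private): 50.32 + 3.02x = 223.78 - 2.07x → x_m = 34.0786.
Social marginal benefit = demand + MEB = 234.04 - 2.07x.
Set SMB = MC: 234.04 - 2.07x = 50.32 + 3.02x → x* = 36.0943.
Gap = |34.0786 − 36.0943| = 2.0157.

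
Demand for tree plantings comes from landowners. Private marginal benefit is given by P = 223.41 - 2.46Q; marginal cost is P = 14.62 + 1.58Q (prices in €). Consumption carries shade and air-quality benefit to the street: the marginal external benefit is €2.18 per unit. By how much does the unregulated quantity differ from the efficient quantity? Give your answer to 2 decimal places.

Market equilibrium (private): 14.62 + 1.58Q = 223.41 - 2.46Q → Q_m = 51.6807.
Social marginal benefit = demand + MEB = 225.59 - 2.46Q.
Set SMB = MC: 225.59 - 2.46Q = 14.62 + 1.58Q → Q* = 52.2203.
Gap = |51.6807 − 52.2203| = 0.5396.

0.54 units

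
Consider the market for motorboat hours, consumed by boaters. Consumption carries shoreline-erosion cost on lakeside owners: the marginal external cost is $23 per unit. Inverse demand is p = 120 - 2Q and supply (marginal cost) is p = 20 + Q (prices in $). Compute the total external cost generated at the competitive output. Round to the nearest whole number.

$767

Market equilibrium (private): 20 + Q = 120 - 2Q → Q_m = 33.3333.
Total external cost = MEC × Q_m = 23 × 33.3333 = 766.6659.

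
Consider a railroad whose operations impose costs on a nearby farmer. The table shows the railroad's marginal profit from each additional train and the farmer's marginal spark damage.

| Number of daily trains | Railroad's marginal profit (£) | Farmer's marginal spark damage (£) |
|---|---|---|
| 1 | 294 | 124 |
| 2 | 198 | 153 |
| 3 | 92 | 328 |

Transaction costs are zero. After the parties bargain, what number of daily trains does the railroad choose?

2

Bargaining reaches the level where marginal profit last exceeds marginal spark damage.
That holds through level 2 (198 ≥ 153) but not at 3 (92 < 328).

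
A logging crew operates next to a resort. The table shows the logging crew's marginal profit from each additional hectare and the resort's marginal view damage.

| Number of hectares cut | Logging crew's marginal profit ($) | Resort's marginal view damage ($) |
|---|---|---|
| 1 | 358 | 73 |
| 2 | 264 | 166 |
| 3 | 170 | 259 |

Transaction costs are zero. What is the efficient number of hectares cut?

Bargaining reaches the level where marginal profit last exceeds marginal view damage.
That holds through level 2 (264 ≥ 166) but not at 3 (170 < 259).

2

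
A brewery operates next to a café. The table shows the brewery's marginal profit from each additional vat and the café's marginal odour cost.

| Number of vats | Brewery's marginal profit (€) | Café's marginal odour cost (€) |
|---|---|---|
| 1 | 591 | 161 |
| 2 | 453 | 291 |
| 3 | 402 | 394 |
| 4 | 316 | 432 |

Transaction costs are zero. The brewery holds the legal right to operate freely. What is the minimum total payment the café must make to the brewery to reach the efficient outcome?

€316

Left alone the brewery would choose level 4 (marginal profit stays positive).
Efficient level: k* = 3 (marginal profit ≥ marginal odour cost through 3).
The café must at least cover the brewery's forgone profit from cutting 4→3: 316 = 316.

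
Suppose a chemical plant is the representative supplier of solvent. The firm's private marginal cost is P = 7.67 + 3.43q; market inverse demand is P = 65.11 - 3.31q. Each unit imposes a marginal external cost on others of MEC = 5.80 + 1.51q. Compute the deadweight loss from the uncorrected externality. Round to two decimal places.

DWL = 21.12

Market equilibrium (private): 7.67 + 3.43q = 65.11 - 3.31q → q_m = 8.5223.
Social marginal cost = private MC + MEC = 13.47 + 4.94q.
Set SMC = demand: 13.47 + 4.94q = 65.11 - 3.31q → q* = 6.2594.
Between q* and q_m the wedge SMC − demand runs linearly from 0 to MEC(q_m), so the loss is a triangle.
DWL = ½ × 2.2629 × 18.6686 = 21.1226.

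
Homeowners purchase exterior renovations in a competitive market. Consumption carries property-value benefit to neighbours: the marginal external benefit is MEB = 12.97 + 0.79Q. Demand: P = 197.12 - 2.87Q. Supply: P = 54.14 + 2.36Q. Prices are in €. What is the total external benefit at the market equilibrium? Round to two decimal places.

€649.80

Market equilibrium (private): 54.14 + 2.36Q = 197.12 - 2.87Q → Q_m = 27.3384.
Total external benefit = ∫₀^{Q_m} (12.97 + 0.79Q) dQ = 12.97×27.3384 + ½×0.79×27.3384² = 649.7974.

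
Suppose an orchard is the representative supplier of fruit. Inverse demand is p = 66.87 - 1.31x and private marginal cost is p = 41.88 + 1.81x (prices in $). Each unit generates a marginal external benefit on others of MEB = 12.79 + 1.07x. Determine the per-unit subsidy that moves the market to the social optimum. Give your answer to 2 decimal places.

Social marginal cost = private MC − MEB = 29.09 + 0.74x.
Set SMC = demand: 29.09 + 0.74x = 66.87 - 1.31x → x* = 18.4293.
The Pigouvian subsidy equals MEB at x*: 12.79 + 1.07×18.4293 = 32.5094.

subsidy = $32.51 per unit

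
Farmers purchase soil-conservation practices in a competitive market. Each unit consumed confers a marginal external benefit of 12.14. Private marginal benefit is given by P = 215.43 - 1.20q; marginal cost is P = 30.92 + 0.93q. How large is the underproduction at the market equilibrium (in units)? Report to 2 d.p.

5.70 units

Market equilibrium (private): 30.92 + 0.93q = 215.43 - 1.20q → q_m = 86.6244.
Social marginal benefit = demand + MEB = 227.57 - 1.20q.
Set SMB = MC: 227.57 - 1.20q = 30.92 + 0.93q → q* = 92.3239.
Gap = |86.6244 − 92.3239| = 5.6995.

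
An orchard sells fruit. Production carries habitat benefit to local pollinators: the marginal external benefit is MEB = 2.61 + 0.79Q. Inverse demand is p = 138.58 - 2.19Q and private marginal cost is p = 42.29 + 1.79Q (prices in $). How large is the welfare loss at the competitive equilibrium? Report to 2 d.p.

Market equilibrium (private): 42.29 + 1.79Q = 138.58 - 2.19Q → Q_m = 24.1935.
Social marginal cost = private MC − MEB = 39.68 + Q.
Set SMC = demand: 39.68 + Q = 138.58 - 2.19Q → Q* = 31.0031.
Between Q* and Q_m the wedge demand − SMC runs linearly from 0 to MEB(Q_m), so the loss is a triangle.
DWL = ½ × 6.8096 × 21.7228 = 73.9618.

DWL = $73.96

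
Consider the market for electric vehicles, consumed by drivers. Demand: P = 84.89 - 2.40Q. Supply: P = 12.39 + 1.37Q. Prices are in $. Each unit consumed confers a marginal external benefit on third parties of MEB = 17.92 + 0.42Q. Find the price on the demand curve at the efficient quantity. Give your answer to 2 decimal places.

P = $20.11

Social marginal benefit = demand + MEB = 102.81 - 1.98Q.
Set SMB = MC: 102.81 - 1.98Q = 12.39 + 1.37Q → Q* = 26.9910.
Consumer price on the demand curve at Q*: 84.89 − 2.40×26.9910 = 20.1116.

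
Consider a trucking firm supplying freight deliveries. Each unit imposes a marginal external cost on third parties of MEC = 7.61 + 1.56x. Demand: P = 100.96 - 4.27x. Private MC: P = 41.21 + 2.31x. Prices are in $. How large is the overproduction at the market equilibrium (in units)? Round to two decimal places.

2.68 units

Market equilibrium (private): 41.21 + 2.31x = 100.96 - 4.27x → x_m = 9.0805.
Social marginal cost = private MC + MEC = 48.82 + 3.87x.
Set SMC = demand: 48.82 + 3.87x = 100.96 - 4.27x → x* = 6.4054.
Gap = |9.0805 − 6.4054| = 2.6751.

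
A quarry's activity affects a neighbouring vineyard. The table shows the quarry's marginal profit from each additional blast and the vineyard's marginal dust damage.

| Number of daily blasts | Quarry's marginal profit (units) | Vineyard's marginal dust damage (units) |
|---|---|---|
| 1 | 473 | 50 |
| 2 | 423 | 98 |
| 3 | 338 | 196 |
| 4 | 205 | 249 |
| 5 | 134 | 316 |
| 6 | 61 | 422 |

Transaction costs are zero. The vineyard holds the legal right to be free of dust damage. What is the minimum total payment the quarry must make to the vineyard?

344

Efficient level: marginal profit ≥ marginal dust damage through level 3, so k* = 3.
With the vineyard holding the right, the quarry must at least compensate total damage at k*: 50 + 98 + 196 = 344.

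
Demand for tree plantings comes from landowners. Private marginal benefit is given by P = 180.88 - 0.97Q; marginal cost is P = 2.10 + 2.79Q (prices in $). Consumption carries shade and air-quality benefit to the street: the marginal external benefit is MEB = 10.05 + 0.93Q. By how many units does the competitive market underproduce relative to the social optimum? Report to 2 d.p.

19.18 units

Market equilibrium (private): 2.10 + 2.79Q = 180.88 - 0.97Q → Q_m = 47.5479.
Social marginal benefit = demand + MEB = 190.93 - 0.04Q.
Set SMB = MC: 190.93 - 0.04Q = 2.10 + 2.79Q → Q* = 66.7244.
Gap = |47.5479 − 66.7244| = 19.1765.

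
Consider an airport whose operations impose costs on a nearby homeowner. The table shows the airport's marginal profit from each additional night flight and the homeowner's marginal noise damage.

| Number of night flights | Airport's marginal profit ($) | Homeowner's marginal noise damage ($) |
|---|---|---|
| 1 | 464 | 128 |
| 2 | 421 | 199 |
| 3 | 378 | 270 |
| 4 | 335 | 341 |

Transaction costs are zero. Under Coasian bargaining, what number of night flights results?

3

Bargaining reaches the level where marginal profit last exceeds marginal noise damage.
That holds through level 3 (378 ≥ 270) but not at 4 (335 < 341).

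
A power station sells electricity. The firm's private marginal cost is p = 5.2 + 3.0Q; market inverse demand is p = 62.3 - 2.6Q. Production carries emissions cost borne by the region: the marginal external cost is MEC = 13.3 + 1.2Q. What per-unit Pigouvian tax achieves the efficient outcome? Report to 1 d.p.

Social marginal cost = private MC + MEC = 18.5 + 4.2Q.
Set SMC = demand: 18.5 + 4.2Q = 62.3 - 2.6Q → Q* = 6.4412.
The Pigouvian tax equals MEC at Q*: 13.3 + 1.2×6.4412 = 21.0294.

tax = 21.0 per unit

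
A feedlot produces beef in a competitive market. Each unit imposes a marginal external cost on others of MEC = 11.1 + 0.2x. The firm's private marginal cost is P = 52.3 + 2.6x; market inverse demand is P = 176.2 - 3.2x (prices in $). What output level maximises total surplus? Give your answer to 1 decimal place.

x* = 18.8

Social marginal cost = private MC + MEC = 63.4 + 2.8x.
Set SMC = demand: 63.4 + 2.8x = 176.2 - 3.2x → x* = 18.8000.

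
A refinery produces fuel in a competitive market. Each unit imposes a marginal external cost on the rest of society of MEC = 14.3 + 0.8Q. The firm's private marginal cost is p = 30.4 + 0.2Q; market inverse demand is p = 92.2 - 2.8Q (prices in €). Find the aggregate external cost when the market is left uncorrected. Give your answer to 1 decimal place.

€464.3

Market equilibrium (private): 30.4 + 0.2Q = 92.2 - 2.8Q → Q_m = 20.6000.
Total external cost = ∫₀^{Q_m} (14.3 + 0.8Q) dQ = 14.3×20.6000 + ½×0.8×20.6000² = 464.3240.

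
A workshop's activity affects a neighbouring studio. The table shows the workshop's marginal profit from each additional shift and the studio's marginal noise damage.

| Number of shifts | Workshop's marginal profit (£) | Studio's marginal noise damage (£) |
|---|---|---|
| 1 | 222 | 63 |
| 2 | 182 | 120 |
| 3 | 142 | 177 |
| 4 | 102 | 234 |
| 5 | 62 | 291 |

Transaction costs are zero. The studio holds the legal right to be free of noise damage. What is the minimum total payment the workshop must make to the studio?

£183

Efficient level: marginal profit ≥ marginal noise damage through level 2, so k* = 2.
With the studio holding the right, the workshop must at least compensate total damage at k*: 63 + 120 = 183.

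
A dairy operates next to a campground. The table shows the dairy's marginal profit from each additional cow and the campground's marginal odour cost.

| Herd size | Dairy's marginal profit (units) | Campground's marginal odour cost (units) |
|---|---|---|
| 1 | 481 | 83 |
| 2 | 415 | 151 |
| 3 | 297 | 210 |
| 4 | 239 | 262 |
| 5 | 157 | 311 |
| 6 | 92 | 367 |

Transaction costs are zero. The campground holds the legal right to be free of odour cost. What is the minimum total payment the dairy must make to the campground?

444

Efficient level: marginal profit ≥ marginal odour cost through level 3, so k* = 3.
With the campground holding the right, the dairy must at least compensate total damage at k*: 83 + 151 + 210 = 444.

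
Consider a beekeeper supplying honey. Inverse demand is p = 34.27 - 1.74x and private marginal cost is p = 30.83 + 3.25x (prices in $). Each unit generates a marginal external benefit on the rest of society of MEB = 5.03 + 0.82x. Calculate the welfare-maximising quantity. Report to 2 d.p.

x* = 2.03

Social marginal cost = private MC − MEB = 25.80 + 2.43x.
Set SMC = demand: 25.80 + 2.43x = 34.27 - 1.74x → x* = 2.0312.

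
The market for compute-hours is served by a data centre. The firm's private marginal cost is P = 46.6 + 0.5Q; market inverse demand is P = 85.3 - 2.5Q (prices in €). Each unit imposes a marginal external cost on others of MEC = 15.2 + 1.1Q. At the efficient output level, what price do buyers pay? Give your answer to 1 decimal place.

Social marginal cost = private MC + MEC = 61.8 + 1.6Q.
Set SMC = demand: 61.8 + 1.6Q = 85.3 - 2.5Q → Q* = 5.7317.
Consumer price on the demand curve at Q*: 85.3 − 2.5×5.7317 = 70.9708.

P = €71.0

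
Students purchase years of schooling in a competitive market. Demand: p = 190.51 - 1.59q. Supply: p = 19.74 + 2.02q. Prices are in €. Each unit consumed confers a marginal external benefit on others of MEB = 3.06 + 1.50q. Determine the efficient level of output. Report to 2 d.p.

Social marginal benefit = demand + MEB = 193.57 - 0.09q.
Set SMB = MC: 193.57 - 0.09q = 19.74 + 2.02q → q* = 82.3839.

q* = 82.38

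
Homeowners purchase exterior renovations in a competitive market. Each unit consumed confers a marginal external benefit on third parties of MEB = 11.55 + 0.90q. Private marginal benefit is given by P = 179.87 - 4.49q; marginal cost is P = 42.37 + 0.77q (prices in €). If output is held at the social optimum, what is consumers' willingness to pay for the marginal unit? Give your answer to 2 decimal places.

P = €26.38

Social marginal benefit = demand + MEB = 191.42 - 3.59q.
Set SMB = MC: 191.42 - 3.59q = 42.37 + 0.77q → q* = 34.1858.
Consumer price on the demand curve at q*: 179.87 − 4.49×34.1858 = 26.3758.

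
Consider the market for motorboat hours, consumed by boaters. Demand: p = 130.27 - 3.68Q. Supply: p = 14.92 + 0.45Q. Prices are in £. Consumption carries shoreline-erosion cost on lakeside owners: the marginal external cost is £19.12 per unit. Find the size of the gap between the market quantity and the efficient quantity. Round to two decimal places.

Market equilibrium (private): 14.92 + 0.45Q = 130.27 - 3.68Q → Q_m = 27.9298.
Social marginal benefit = demand − MEC = 111.15 - 3.68Q.
Set SMB = MC: 111.15 - 3.68Q = 14.92 + 0.45Q → Q* = 23.3002.
Gap = |27.9298 − 23.3002| = 4.6296.

4.63 units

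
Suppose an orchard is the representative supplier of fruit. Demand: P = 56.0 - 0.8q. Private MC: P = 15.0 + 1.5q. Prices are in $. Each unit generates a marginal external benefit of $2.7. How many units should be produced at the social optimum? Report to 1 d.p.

q* = 19.0

Social marginal cost = private MC − MEB = 12.3 + 1.5q.
Set SMC = demand: 12.3 + 1.5q = 56.0 - 0.8q → q* = 19.0000.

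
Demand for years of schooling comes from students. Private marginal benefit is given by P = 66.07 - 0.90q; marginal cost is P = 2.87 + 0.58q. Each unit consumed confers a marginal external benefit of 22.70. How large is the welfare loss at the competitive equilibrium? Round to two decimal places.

DWL = 174.08

Market equilibrium (private): 2.87 + 0.58q = 66.07 - 0.90q → q_m = 42.7027.
Social marginal benefit = demand + MEB = 88.77 - 0.90q.
Set SMB = MC: 88.77 - 0.90q = 2.87 + 0.58q → q* = 58.0405.
Between q* and q_m the wedge SMB − MC runs linearly from 0 to MEB(q_m), so the loss is a triangle.
DWL = ½ × 15.3378 × 22.7000 = 174.0840.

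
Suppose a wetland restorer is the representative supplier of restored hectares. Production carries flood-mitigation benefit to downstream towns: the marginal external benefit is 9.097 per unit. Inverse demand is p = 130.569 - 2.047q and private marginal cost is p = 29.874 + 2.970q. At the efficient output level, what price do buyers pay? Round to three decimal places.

P = 85.772

Social marginal cost = private MC − MEB = 20.777 + 2.970q.
Set SMC = demand: 20.777 + 2.970q = 130.569 - 2.047q → q* = 21.8840.
Consumer price on the demand curve at q*: 130.569 − 2.047×21.8840 = 85.7725.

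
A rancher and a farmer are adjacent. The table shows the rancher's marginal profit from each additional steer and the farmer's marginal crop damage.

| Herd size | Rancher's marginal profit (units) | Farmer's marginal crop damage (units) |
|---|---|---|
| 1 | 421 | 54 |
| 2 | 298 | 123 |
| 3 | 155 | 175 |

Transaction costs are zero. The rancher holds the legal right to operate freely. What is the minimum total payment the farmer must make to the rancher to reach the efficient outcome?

Left alone the rancher would choose level 3 (marginal profit stays positive).
Efficient level: k* = 2 (marginal profit ≥ marginal crop damage through 2).
The farmer must at least cover the rancher's forgone profit from cutting 3→2: 155 = 155.

155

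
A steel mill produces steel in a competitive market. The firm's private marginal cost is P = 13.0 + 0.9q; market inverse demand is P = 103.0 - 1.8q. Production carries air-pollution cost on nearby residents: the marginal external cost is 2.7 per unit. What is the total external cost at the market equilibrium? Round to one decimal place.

Market equilibrium (private): 13.0 + 0.9q = 103.0 - 1.8q → q_m = 33.3333.
Total external cost = MEC × q_m = 2.7 × 33.3333 = 89.9999.

90.0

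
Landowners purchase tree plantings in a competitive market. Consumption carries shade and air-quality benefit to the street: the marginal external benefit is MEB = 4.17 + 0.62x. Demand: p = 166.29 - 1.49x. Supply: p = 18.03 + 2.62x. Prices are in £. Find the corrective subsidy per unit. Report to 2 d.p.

subsidy = £31.25 per unit

Social marginal benefit = demand + MEB = 170.46 - 0.87x.
Set SMB = MC: 170.46 - 0.87x = 18.03 + 2.62x → x* = 43.6762.
The Pigouvian subsidy equals MEB at x*: 4.17 + 0.62×43.6762 = 31.2492.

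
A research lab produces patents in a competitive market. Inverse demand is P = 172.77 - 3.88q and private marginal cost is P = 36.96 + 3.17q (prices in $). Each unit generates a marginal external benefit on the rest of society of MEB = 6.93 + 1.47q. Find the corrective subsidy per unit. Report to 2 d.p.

Social marginal cost = private MC − MEB = 30.03 + 1.70q.
Set SMC = demand: 30.03 + 1.70q = 172.77 - 3.88q → q* = 25.5806.
The Pigouvian subsidy equals MEB at q*: 6.93 + 1.47×25.5806 = 44.5335.

subsidy = $44.53 per unit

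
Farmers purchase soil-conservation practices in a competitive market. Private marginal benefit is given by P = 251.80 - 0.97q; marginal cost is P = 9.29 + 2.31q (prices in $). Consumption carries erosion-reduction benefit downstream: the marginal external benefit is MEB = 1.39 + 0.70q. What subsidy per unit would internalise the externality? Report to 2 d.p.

subsidy = $67.56 per unit

Social marginal benefit = demand + MEB = 253.19 - 0.27q.
Set SMB = MC: 253.19 - 0.27q = 9.29 + 2.31q → q* = 94.5349.
The Pigouvian subsidy equals MEB at q*: 1.39 + 0.70×94.5349 = 67.5644.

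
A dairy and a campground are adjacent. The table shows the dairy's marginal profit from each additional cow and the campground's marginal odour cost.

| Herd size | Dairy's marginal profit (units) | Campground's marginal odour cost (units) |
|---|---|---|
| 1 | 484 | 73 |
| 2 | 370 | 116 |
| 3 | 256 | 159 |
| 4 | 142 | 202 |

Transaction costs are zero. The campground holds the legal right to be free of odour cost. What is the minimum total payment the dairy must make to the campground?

348

Efficient level: marginal profit ≥ marginal odour cost through level 3, so k* = 3.
With the campground holding the right, the dairy must at least compensate total damage at k*: 73 + 116 + 159 = 348.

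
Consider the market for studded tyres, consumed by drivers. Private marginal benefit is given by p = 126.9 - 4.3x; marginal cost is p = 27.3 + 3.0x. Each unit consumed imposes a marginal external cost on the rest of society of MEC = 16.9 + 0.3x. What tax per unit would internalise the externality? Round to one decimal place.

Social marginal benefit = demand − MEC = 110.0 - 4.6x.
Set SMB = MC: 110.0 - 4.6x = 27.3 + 3.0x → x* = 10.8816.
The Pigouvian tax equals MEC at x*: 16.9 + 0.3×10.8816 = 20.1645.

tax = 20.2 per unit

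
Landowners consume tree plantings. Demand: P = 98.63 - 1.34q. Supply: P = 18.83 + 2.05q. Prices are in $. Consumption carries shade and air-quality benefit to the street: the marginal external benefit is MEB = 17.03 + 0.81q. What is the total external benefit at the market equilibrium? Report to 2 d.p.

$625.30

Market equilibrium (private): 18.83 + 2.05q = 98.63 - 1.34q → q_m = 23.5398.
Total external benefit = ∫₀^{q_m} (17.03 + 0.81q) dq = 17.03×23.5398 + ½×0.81×23.5398² = 625.3023.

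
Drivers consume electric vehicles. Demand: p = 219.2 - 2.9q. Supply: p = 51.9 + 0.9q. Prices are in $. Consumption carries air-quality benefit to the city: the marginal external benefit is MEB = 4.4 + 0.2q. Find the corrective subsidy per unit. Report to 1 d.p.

subsidy = $13.9 per unit

Social marginal benefit = demand + MEB = 223.6 - 2.7q.
Set SMB = MC: 223.6 - 2.7q = 51.9 + 0.9q → q* = 47.6944.
The Pigouvian subsidy equals MEB at q*: 4.4 + 0.2×47.6944 = 13.9389.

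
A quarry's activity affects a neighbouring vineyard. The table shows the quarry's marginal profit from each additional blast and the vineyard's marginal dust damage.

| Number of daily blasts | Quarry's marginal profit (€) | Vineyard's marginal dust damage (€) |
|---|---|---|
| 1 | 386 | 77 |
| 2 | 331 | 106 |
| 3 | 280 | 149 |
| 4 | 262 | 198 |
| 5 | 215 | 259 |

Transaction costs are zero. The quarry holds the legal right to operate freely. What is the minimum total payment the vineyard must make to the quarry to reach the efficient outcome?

€215

Left alone the quarry would choose level 5 (marginal profit stays positive).
Efficient level: k* = 4 (marginal profit ≥ marginal dust damage through 4).
The vineyard must at least cover the quarry's forgone profit from cutting 5→4: 215 = 215.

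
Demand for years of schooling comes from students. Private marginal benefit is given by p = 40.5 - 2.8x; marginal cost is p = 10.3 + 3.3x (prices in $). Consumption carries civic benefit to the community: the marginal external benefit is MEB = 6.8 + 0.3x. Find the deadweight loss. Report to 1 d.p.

DWL = $5.9

Market equilibrium (private): 10.3 + 3.3x = 40.5 - 2.8x → x_m = 4.9508.
Social marginal benefit = demand + MEB = 47.3 - 2.5x.
Set SMB = MC: 47.3 - 2.5x = 10.3 + 3.3x → x* = 6.3793.
The welfare-loss triangle has base |x_m − x*| and height MEB(x_m) (the vertical gap between SMB and MC is zero at x* and MEB at x_m).
DWL = ½ × 1.4285 × 8.2852 = 5.9177.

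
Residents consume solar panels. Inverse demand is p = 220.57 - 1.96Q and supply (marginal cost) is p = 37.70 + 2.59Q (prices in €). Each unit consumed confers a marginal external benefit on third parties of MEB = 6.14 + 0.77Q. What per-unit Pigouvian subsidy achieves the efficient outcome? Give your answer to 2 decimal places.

Social marginal benefit = demand + MEB = 226.71 - 1.19Q.
Set SMB = MC: 226.71 - 1.19Q = 37.70 + 2.59Q → Q* = 50.0026.
The Pigouvian subsidy equals MEB at Q*: 6.14 + 0.77×50.0026 = 44.6420.

subsidy = €44.64 per unit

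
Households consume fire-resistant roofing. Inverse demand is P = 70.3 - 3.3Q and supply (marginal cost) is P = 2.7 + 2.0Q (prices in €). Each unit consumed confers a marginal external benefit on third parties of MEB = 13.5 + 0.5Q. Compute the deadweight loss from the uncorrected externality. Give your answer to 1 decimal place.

DWL = €41.2

Market equilibrium (private): 2.7 + 2.0Q = 70.3 - 3.3Q → Q_m = 12.7547.
Social marginal benefit = demand + MEB = 83.8 - 2.8Q.
Set SMB = MC: 83.8 - 2.8Q = 2.7 + 2.0Q → Q* = 16.8958.
The welfare-loss triangle has base |Q_m − Q*| and height MEB(Q_m) (the vertical gap between SMB and MC is zero at Q* and MEB at Q_m).
DWL = ½ × 4.1411 × 19.8774 = 41.1572.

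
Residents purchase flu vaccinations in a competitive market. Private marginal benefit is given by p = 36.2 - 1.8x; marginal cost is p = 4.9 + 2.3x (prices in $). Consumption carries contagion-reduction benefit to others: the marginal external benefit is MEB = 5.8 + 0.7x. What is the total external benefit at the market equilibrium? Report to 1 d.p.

$64.7

Market equilibrium (private): 4.9 + 2.3x = 36.2 - 1.8x → x_m = 7.6341.
Total external benefit = ∫₀^{x_m} (5.8 + 0.7x) dx = 5.8×7.6341 + ½×0.7×7.6341² = 64.6756.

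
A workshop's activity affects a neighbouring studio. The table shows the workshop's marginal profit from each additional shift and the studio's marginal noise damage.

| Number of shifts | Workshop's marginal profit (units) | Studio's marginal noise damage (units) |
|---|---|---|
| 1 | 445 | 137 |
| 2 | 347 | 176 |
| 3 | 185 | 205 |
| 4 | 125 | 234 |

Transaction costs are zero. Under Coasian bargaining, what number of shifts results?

Bargaining reaches the level where marginal profit last exceeds marginal noise damage.
That holds through level 2 (347 ≥ 176) but not at 3 (185 < 205).

2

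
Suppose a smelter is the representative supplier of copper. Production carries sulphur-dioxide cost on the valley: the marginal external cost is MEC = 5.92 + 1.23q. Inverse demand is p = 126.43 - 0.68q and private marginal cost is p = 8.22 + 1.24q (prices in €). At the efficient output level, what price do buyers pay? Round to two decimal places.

P = €102.19

Social marginal cost = private MC + MEC = 14.14 + 2.47q.
Set SMC = demand: 14.14 + 2.47q = 126.43 - 0.68q → q* = 35.6476.
Consumer price on the demand curve at q*: 126.43 − 0.68×35.6476 = 102.1896.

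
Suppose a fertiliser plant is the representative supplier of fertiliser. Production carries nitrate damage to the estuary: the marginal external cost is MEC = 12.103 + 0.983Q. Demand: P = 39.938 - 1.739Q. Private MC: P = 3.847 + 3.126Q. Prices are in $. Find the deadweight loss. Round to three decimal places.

Market equilibrium (private): 3.847 + 3.126Q = 39.938 - 1.739Q → Q_m = 7.4185.
Social marginal cost = private MC + MEC = 15.950 + 4.109Q.
Set SMC = demand: 15.950 + 4.109Q = 39.938 - 1.739Q → Q* = 4.1019.
Between Q* and Q_m the wedge SMC − demand runs linearly from 0 to MEC(Q_m), so the loss is a triangle.
DWL = ½ × 3.3166 × 19.3954 = 32.1634.

DWL = $32.163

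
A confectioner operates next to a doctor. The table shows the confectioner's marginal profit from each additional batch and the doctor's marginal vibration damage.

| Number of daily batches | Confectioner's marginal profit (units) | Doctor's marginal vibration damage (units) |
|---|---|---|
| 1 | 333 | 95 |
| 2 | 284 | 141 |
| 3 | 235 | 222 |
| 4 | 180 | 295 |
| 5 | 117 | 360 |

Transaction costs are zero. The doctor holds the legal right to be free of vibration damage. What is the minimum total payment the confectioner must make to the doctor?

458

Efficient level: marginal profit ≥ marginal vibration damage through level 3, so k* = 3.
With the doctor holding the right, the confectioner must at least compensate total damage at k*: 95 + 141 + 222 = 458.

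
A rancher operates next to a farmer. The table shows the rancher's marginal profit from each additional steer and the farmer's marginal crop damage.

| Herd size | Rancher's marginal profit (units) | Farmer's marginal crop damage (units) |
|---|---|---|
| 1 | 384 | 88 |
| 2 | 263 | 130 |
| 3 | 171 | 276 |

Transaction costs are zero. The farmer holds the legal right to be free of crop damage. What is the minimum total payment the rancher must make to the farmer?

Efficient level: marginal profit ≥ marginal crop damage through level 2, so k* = 2.
With the farmer holding the right, the rancher must at least compensate total damage at k*: 88 + 130 = 218.

218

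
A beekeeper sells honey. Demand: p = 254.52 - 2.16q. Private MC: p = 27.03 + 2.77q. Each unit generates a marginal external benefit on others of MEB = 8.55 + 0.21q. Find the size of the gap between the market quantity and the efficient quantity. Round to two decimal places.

Market equilibrium (private): 27.03 + 2.77q = 254.52 - 2.16q → q_m = 46.1440.
Social marginal cost = private MC − MEB = 18.48 + 2.56q.
Set SMC = demand: 18.48 + 2.56q = 254.52 - 2.16q → q* = 50.0085.
Gap = |46.1440 − 50.0085| = 3.8645.

3.86 units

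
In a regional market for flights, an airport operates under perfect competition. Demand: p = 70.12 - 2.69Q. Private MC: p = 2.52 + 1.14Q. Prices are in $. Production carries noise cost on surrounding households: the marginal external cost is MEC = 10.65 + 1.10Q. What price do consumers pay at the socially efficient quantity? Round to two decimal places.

P = $39.05

Social marginal cost = private MC + MEC = 13.17 + 2.24Q.
Set SMC = demand: 13.17 + 2.24Q = 70.12 - 2.69Q → Q* = 11.5517.
Consumer price on the demand curve at Q*: 70.12 − 2.69×11.5517 = 39.0459.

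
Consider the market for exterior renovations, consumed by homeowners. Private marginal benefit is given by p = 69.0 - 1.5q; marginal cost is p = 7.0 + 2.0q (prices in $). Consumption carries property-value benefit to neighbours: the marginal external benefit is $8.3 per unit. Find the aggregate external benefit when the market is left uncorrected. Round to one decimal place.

Market equilibrium (private): 7.0 + 2.0q = 69.0 - 1.5q → q_m = 17.7143.
Total external benefit = MEB × q_m = 8.3 × 17.7143 = 147.0287.

$147.0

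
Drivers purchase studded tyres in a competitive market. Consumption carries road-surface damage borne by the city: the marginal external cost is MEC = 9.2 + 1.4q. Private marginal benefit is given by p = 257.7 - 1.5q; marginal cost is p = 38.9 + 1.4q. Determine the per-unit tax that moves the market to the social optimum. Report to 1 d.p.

tax = 77.4 per unit

Social marginal benefit = demand − MEC = 248.5 - 2.9q.
Set SMB = MC: 248.5 - 2.9q = 38.9 + 1.4q → q* = 48.7442.
The Pigouvian tax equals MEC at q*: 9.2 + 1.4×48.7442 = 77.4419.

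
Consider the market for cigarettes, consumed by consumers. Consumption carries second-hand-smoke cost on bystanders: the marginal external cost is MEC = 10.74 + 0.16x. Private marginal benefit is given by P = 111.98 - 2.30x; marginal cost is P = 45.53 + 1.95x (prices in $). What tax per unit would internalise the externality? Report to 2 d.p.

tax = $12.76 per unit

Social marginal benefit = demand − MEC = 101.24 - 2.46x.
Set SMB = MC: 101.24 - 2.46x = 45.53 + 1.95x → x* = 12.6327.
The Pigouvian tax equals MEC at x*: 10.74 + 0.16×12.6327 = 12.7612.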